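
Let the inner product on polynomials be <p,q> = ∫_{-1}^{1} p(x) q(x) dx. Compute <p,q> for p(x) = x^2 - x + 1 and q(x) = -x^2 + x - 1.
<p,q> = -22/5

Expand the product: p(x)·q(x) = -x^4 + 2*x^3 - 3*x^2 + 2*x - 1.
∫_{-1}^{1} of each monomial x^k gives [2/(k+1) if k even, 0 if k odd]. Integrating term-by-term (or equivalently evaluating the antiderivative F(x) = -x^5/5 + x^4/2 - x^3 + x^2 - x at the endpoints):
  F(1) − F(−1) = -7/10 − (37/10) = -22/5.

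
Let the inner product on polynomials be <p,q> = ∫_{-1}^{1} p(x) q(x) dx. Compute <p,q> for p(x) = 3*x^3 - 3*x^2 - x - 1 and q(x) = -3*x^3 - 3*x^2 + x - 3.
<p,q> = 352/21

Expand the product: p(x)·q(x) = -9*x^6 + 15*x^4 - 6*x^3 + 11*x^2 + 2*x + 3.
∫_{-1}^{1} of each monomial x^k gives [2/(k+1) if k even, 0 if k odd]. Integrating term-by-term (or equivalently evaluating the antiderivative F(x) = -9*x^7/7 + 3*x^5 - 3*x^4/2 + 11*x^3/3 + x^2 + 3*x at the endpoints):
  F(1) − F(−1) = 331/42 − (-373/42) = 352/21.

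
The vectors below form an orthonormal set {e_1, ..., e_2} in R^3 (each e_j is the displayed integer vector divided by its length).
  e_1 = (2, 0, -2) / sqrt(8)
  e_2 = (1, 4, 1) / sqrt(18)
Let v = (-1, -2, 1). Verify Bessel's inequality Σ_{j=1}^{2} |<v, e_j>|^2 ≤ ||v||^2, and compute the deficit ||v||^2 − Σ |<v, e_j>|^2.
Σ |<v, e_j>|^2 = 50/9; ||v||^2 = 6; deficit = 4/9

Write each e_j = u_j / sqrt(<u_j, u_j>) where u_j is the displayed integer vector. Then <v, e_j> = <v, u_j> / sqrt(<u_j, u_j>), so |<v, e_j>|^2 = <v, u_j>^2 / <u_j, u_j>.
Coefficients: <v, e_1> = -4/sqrt(8), <v, e_2> = -8/sqrt(18).
Square and sum: Σ |<v, e_j>|^2 = 50/9.
Compute ||v||^2 = v·v = 6.
Deficit = 6 − 50/9 = 4/9 ≥ 0, confirming Bessel's inequality. (The deficit equals ||v − Σ <v,e_j> e_j||^2, the squared distance from v to span{e_j}.)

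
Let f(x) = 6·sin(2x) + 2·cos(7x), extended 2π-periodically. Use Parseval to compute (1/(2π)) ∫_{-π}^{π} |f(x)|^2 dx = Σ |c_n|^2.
Σ |c_n|^2 = 20

Expand |f|^2 and use orthogonality of {sin(nx), cos(mx)} on [-π, π]:
  ∫_{-π}^{π} sin(nx)^2 dx = π, ∫ cos(mx)^2 dx = π, and cross terms integrate to 0.
So ∫_{-π}^{π} f(x)^2 dx = 6^2 · π + 2^2 · π = (36 + 4)π.
Divide by 2π: (36 + 4)/2 = 20.
By Parseval, this equals Σ |c_n|^2.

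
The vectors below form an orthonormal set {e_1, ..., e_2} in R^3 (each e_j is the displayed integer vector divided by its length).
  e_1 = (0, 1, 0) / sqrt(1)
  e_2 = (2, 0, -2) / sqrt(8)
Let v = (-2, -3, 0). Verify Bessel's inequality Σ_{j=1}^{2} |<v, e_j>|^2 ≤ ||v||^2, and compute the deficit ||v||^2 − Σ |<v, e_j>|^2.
Σ |<v, e_j>|^2 = 11; ||v||^2 = 13; deficit = 2

Write each e_j = u_j / sqrt(<u_j, u_j>) where u_j is the displayed integer vector. Then <v, e_j> = <v, u_j> / sqrt(<u_j, u_j>), so |<v, e_j>|^2 = <v, u_j>^2 / <u_j, u_j>.
Coefficients: <v, e_1> = -3/sqrt(1), <v, e_2> = -4/sqrt(8).
Square and sum: Σ |<v, e_j>|^2 = 11.
Compute ||v||^2 = v·v = 13.
Deficit = 13 − 11 = 2 ≥ 0, confirming Bessel's inequality. (The deficit equals ||v − Σ <v,e_j> e_j||^2, the squared distance from v to span{e_j}.)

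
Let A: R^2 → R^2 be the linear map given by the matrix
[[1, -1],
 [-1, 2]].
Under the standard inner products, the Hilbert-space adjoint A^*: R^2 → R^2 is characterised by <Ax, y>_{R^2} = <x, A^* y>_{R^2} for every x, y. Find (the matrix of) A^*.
A^* = A^T =
[[1, -1],
 [-1, 2]]

For real matrices with standard dot products, the defining identity <Ax, y> = <x, A^* y> gives (Ax)^T y = x^T (A^*) y, i.e. x^T A^T y = x^T (A^*) y. Since this holds for all x, y, we must have A^* = A^T. Therefore
A^* =
[[1, -1],
 [-1, 2]].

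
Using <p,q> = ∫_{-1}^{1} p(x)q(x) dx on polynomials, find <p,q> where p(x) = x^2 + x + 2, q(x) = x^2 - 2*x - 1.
<p,q> = -64/15

Expand the product: p(x)·q(x) = x^4 - x^3 - x^2 - 5*x - 2.
∫_{-1}^{1} of each monomial x^k gives [2/(k+1) if k even, 0 if k odd]. Integrating term-by-term (or equivalently evaluating the antiderivative F(x) = x^5/5 - x^4/4 - x^3/3 - 5*x^2/2 - 2*x at the endpoints):
  F(1) − F(−1) = -293/60 − (-37/60) = -64/15.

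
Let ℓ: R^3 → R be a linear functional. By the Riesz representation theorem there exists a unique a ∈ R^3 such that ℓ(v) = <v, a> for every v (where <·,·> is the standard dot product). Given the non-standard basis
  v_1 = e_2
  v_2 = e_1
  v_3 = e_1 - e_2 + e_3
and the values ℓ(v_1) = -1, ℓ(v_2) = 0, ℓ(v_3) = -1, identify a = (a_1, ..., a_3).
a = (0, -1, -2)

Write a = (a_1, ..., a_3) in the standard basis. For each basis vector v_i, ℓ(v_i) = <v_i, a> is a linear equation in the a_j's. Collect the n equations into a matrix system V a = ℓ, where row i of V is v_i (expressed in the standard basis). Since V is invertible (lower-triangular with 1s on the diagonal, up to permutation), solve by back-substitution:
  V =
[[0, 1, 0],
 [1, 0, 0],
 [1, -1, 1]]
  V a = (-1, 0, -1)
Solving gives a = (0, -1, -2).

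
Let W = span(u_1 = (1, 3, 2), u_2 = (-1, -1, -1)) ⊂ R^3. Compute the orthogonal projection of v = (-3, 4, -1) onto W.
proj_W(v) = (-7/2, 7/2, 0)

Set up U = [u_1 | ... | u_2] ∈ R^(3×2). The projector onto W = col(U) is P = U (U^T U)^(-1) U^T.
Compute U^T U =
  [14, -6]
  [-6, 3],
and U^T v = (7, 0).
Solve U^T U · c = U^T v for the coefficients: c = (7/2, 7). The projection is proj_W(v) = U c.
Check: (v - proj_W(v)) · u_1 = 0  (should be 0).
Check: (v - proj_W(v)) · u_2 = 0  (should be 0).
Result: proj_W(v) = (-7/2, 7/2, 0).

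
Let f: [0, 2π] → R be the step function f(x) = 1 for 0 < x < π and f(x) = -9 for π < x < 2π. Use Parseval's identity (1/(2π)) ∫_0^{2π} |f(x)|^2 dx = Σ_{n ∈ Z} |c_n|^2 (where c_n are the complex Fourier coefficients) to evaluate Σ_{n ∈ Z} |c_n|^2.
Σ |c_n|^2 = 41

Parseval equates the L^2 energy of f (normalised by 1/(2π)) with the ℓ^2 sum of its Fourier coefficients: (1/(2π)) ∫_0^{2π} |f|^2 = Σ |c_n|^2.
Compute the left side: (1/(2π)) [∫_0^π 1^2 dx + ∫_π^{2π} (-9)^2 dx] = (1/(2π)) · (1π + 81π) = (1 + 81)/2 = 41.
So Σ_{n ∈ Z} |c_n|^2 = 41.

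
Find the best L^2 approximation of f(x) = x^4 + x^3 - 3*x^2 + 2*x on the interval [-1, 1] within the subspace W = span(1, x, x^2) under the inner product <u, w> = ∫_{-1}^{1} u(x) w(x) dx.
g(x) = -15*x^2/7 + 13*x/5 - 3/35

The best approximation g ∈ W is the orthogonal projection of f onto W. Writing g = a_0 + a_1 x + a_2 x^2, the coefficients solve the normal equations G · a = b where
  G_{ij} = <φ_i, φ_j> and b_i = <f, φ_i>, with φ_0 = 1, φ_1 = x, φ_2 = x^2.
G =
  [2, 0, 2/3]
  [0, 2/3, 0]
  [2/3, 0, 2/5],
b = (-8/5, 26/15, -32/35).
Solving gives a_0 = -3/35, a_1 = 13/5, a_2 = -15/7, so
  g(x) = -15*x^2/7 + 13*x/5 - 3/35.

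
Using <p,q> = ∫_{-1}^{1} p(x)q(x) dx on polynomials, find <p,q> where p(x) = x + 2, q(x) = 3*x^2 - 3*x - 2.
<p,q> = -6

Expand the product: p(x)·q(x) = 3*x^3 + 3*x^2 - 8*x - 4.
∫_{-1}^{1} of each monomial x^k gives [2/(k+1) if k even, 0 if k odd]. Integrating term-by-term (or equivalently evaluating the antiderivative F(x) = 3*x^4/4 + x^3 - 4*x^2 - 4*x at the endpoints):
  F(1) − F(−1) = -25/4 − (-1/4) = -6.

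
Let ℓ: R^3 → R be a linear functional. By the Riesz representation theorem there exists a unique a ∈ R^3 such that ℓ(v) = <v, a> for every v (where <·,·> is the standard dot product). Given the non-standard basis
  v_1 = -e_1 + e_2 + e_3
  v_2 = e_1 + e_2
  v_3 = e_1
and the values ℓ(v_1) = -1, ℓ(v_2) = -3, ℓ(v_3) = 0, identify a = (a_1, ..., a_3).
a = (0, -3, 2)

Write a = (a_1, ..., a_3) in the standard basis. For each basis vector v_i, ℓ(v_i) = <v_i, a> is a linear equation in the a_j's. Collect the n equations into a matrix system V a = ℓ, where row i of V is v_i (expressed in the standard basis). Since V is invertible (lower-triangular with 1s on the diagonal, up to permutation), solve by back-substitution:
  V =
[[-1, 1, 1],
 [1, 1, 0],
 [1, 0, 0]]
  V a = (-1, -3, 0)
Solving gives a = (0, -3, 2).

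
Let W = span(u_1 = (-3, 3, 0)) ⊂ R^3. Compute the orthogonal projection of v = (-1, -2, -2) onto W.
proj_W(v) = (1/2, -1/2, 0)

Set up U = [u_1 | ... | u_1] ∈ R^(3×1). The projector onto W = col(U) is P = U (U^T U)^(-1) U^T.
Compute U^T U =
  [18],
and U^T v = (-3).
Solve U^T U · c = U^T v for the coefficients: c = (-1/6). The projection is proj_W(v) = U c.
Check: (v - proj_W(v)) · u_1 = 0  (should be 0).
Result: proj_W(v) = (1/2, -1/2, 0).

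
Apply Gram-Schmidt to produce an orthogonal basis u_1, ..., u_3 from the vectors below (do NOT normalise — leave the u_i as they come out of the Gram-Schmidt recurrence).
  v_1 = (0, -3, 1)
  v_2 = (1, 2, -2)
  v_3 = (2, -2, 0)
Orthogonal basis:
  u_1 = (0, -3, 1)
  u_2 = (1, -2/5, -6/5)
  u_3 = (12/13, 3/13, 9/13)

Apply the Gram-Schmidt recurrence
  u_1 = v_1
  u_i = v_i − Σ_{j<i} ((v_i · u_j) / (u_j · u_j)) · u_j.

Step by step this gives:
  u_1 = (0, -3, 1)
  u_2 = (1, -2/5, -6/5)
  u_3 = (12/13, 3/13, 9/13)

Orthogonality check:
  u_2 · u_1 = 0 (should be 0)
  u_3 · u_1 = 0 (should be 0)
  u_3 · u_2 = 0 (should be 0)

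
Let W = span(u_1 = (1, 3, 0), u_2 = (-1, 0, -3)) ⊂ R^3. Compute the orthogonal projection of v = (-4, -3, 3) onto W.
proj_W(v) = (-8/11, -45/11, 21/11)

Set up U = [u_1 | ... | u_2] ∈ R^(3×2). The projector onto W = col(U) is P = U (U^T U)^(-1) U^T.
Compute U^T U =
  [10, -1]
  [-1, 10],
and U^T v = (-13, -5).
Solve U^T U · c = U^T v for the coefficients: c = (-15/11, -7/11). The projection is proj_W(v) = U c.
Check: (v - proj_W(v)) · u_1 = 0  (should be 0).
Check: (v - proj_W(v)) · u_2 = 0  (should be 0).
Result: proj_W(v) = (-8/11, -45/11, 21/11).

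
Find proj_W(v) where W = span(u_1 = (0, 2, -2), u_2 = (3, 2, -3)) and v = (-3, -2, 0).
proj_W(v) = (-48/19, -11/19, 27/19)

Set up U = [u_1 | ... | u_2] ∈ R^(3×2). The projector onto W = col(U) is P = U (U^T U)^(-1) U^T.
Compute U^T U =
  [8, 10]
  [10, 22],
and U^T v = (-4, -13).
Solve U^T U · c = U^T v for the coefficients: c = (21/38, -16/19). The projection is proj_W(v) = U c.
Check: (v - proj_W(v)) · u_1 = 0  (should be 0).
Check: (v - proj_W(v)) · u_2 = 0  (should be 0).
Result: proj_W(v) = (-48/19, -11/19, 27/19).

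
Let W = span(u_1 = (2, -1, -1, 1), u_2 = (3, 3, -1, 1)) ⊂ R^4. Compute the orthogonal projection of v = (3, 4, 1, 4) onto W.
proj_W(v) = (389/115, 449/115, -123/115, 123/115)

Set up U = [u_1 | ... | u_2] ∈ R^(4×2). The projector onto W = col(U) is P = U (U^T U)^(-1) U^T.
Compute U^T U =
  [7, 5]
  [5, 20],
and U^T v = (5, 24).
Solve U^T U · c = U^T v for the coefficients: c = (-4/23, 143/115). The projection is proj_W(v) = U c.
Check: (v - proj_W(v)) · u_1 = 0  (should be 0).
Check: (v - proj_W(v)) · u_2 = 0  (should be 0).
Result: proj_W(v) = (389/115, 449/115, -123/115, 123/115).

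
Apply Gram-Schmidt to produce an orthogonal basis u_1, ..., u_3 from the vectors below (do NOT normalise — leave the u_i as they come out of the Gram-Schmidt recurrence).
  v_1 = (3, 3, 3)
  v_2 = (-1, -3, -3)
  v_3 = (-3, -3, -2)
Orthogonal basis:
  u_1 = (3, 3, 3)
  u_2 = (4/3, -2/3, -2/3)
  u_3 = (0, -1/2, 1/2)

Apply the Gram-Schmidt recurrence
  u_1 = v_1
  u_i = v_i − Σ_{j<i} ((v_i · u_j) / (u_j · u_j)) · u_j.

Step by step this gives:
  u_1 = (3, 3, 3)
  u_2 = (4/3, -2/3, -2/3)
  u_3 = (0, -1/2, 1/2)

Orthogonality check:
  u_2 · u_1 = 0 (should be 0)
  u_3 · u_1 = 0 (should be 0)
  u_3 · u_2 = 0 (should be 0)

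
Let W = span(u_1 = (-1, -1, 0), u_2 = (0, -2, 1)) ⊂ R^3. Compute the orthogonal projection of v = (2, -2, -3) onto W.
proj_W(v) = (1/3, -1/3, 1/3)

Set up U = [u_1 | ... | u_2] ∈ R^(3×2). The projector onto W = col(U) is P = U (U^T U)^(-1) U^T.
Compute U^T U =
  [2, 2]
  [2, 5],
and U^T v = (0, 1).
Solve U^T U · c = U^T v for the coefficients: c = (-1/3, 1/3). The projection is proj_W(v) = U c.
Check: (v - proj_W(v)) · u_1 = 0  (should be 0).
Check: (v - proj_W(v)) · u_2 = 0  (should be 0).
Result: proj_W(v) = (1/3, -1/3, 1/3).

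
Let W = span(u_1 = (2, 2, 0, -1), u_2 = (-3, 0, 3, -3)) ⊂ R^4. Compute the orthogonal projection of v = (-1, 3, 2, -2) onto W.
proj_W(v) = (-5/26, 23/13, 51/26, -37/13)

Set up U = [u_1 | ... | u_2] ∈ R^(4×2). The projector onto W = col(U) is P = U (U^T U)^(-1) U^T.
Compute U^T U =
  [9, -3]
  [-3, 27],
and U^T v = (6, 15).
Solve U^T U · c = U^T v for the coefficients: c = (23/26, 17/26). The projection is proj_W(v) = U c.
Check: (v - proj_W(v)) · u_1 = 0  (should be 0).
Check: (v - proj_W(v)) · u_2 = 0  (should be 0).
Result: proj_W(v) = (-5/26, 23/13, 51/26, -37/13).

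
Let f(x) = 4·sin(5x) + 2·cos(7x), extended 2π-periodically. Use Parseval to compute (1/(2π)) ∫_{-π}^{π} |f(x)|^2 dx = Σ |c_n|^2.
Σ |c_n|^2 = 10

Expand |f|^2 and use orthogonality of {sin(nx), cos(mx)} on [-π, π]:
  ∫_{-π}^{π} sin(nx)^2 dx = π, ∫ cos(mx)^2 dx = π, and cross terms integrate to 0.
So ∫_{-π}^{π} f(x)^2 dx = 4^2 · π + 2^2 · π = (16 + 4)π.
Divide by 2π: (16 + 4)/2 = 10.
By Parseval, this equals Σ |c_n|^2.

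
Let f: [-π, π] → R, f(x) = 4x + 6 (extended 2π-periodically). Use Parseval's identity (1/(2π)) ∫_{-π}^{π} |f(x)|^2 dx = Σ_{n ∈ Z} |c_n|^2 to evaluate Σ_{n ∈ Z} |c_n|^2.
Σ |c_n|^2 = 16π^2/3 + 36

Expand and integrate term by term over [-π, π]:
  ∫ (4x)^2 dx = 16·(2π^3/3); ∫ 2·4·(6)·x dx = 0 (odd integrand); ∫ 6^2 dx = 36·2π.
So (1/(2π)) ∫_{-π}^{π} (4x + 6)^2 dx = 16π^2/3 + 36 = 16π^2/3 + 36.
Parseval ⇒ Σ |c_n|^2 = 16π^2/3 + 36.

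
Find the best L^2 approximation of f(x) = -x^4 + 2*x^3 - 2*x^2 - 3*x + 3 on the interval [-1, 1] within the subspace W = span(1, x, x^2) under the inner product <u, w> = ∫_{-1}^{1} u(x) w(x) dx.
g(x) = -20*x^2/7 - 9*x/5 + 108/35

The best approximation g ∈ W is the orthogonal projection of f onto W. Writing g = a_0 + a_1 x + a_2 x^2, the coefficients solve the normal equations G · a = b where
  G_{ij} = <φ_i, φ_j> and b_i = <f, φ_i>, with φ_0 = 1, φ_1 = x, φ_2 = x^2.
G =
  [2, 0, 2/3]
  [0, 2/3, 0]
  [2/3, 0, 2/5],
b = (64/15, -6/5, 32/35).
Solving gives a_0 = 108/35, a_1 = -9/5, a_2 = -20/7, so
  g(x) = -20*x^2/7 - 9*x/5 + 108/35.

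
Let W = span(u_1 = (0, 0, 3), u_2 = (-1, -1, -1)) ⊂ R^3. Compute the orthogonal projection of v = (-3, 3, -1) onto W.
proj_W(v) = (0, 0, -1)

Set up U = [u_1 | ... | u_2] ∈ R^(3×2). The projector onto W = col(U) is P = U (U^T U)^(-1) U^T.
Compute U^T U =
  [9, -3]
  [-3, 3],
and U^T v = (-3, 1).
Solve U^T U · c = U^T v for the coefficients: c = (-1/3, 0). The projection is proj_W(v) = U c.
Check: (v - proj_W(v)) · u_1 = 0  (should be 0).
Check: (v - proj_W(v)) · u_2 = 0  (should be 0).
Result: proj_W(v) = (0, 0, -1).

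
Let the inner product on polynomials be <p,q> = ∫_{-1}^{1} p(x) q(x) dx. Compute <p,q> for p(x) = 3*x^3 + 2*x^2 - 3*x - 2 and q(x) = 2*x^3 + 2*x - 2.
<p,q> = 64/21

Expand the product: p(x)·q(x) = 6*x^6 + 4*x^5 - 6*x^3 - 10*x^2 + 2*x + 4.
∫_{-1}^{1} of each monomial x^k gives [2/(k+1) if k even, 0 if k odd]. Integrating term-by-term (or equivalently evaluating the antiderivative F(x) = 6*x^7/7 + 2*x^6/3 - 3*x^4/2 - 10*x^3/3 + x^2 + 4*x at the endpoints):
  F(1) − F(−1) = 71/42 − (-19/14) = 64/21.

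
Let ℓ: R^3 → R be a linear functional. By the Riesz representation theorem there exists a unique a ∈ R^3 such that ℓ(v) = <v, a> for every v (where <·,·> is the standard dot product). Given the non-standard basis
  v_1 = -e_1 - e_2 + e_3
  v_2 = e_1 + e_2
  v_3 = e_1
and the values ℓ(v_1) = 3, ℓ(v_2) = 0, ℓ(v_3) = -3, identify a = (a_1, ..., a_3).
a = (-3, 3, 3)

Write a = (a_1, ..., a_3) in the standard basis. For each basis vector v_i, ℓ(v_i) = <v_i, a> is a linear equation in the a_j's. Collect the n equations into a matrix system V a = ℓ, where row i of V is v_i (expressed in the standard basis). Since V is invertible (lower-triangular with 1s on the diagonal, up to permutation), solve by back-substitution:
  V =
[[-1, -1, 1],
 [1, 1, 0],
 [1, 0, 0]]
  V a = (3, 0, -3)
Solving gives a = (-3, 3, 3).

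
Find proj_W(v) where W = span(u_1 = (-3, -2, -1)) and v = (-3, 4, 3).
proj_W(v) = (3/7, 2/7, 1/7)

Set up U = [u_1 | ... | u_1] ∈ R^(3×1). The projector onto W = col(U) is P = U (U^T U)^(-1) U^T.
Compute U^T U =
  [14],
and U^T v = (-2).
Solve U^T U · c = U^T v for the coefficients: c = (-1/7). The projection is proj_W(v) = U c.
Check: (v - proj_W(v)) · u_1 = 0  (should be 0).
Result: proj_W(v) = (3/7, 2/7, 1/7).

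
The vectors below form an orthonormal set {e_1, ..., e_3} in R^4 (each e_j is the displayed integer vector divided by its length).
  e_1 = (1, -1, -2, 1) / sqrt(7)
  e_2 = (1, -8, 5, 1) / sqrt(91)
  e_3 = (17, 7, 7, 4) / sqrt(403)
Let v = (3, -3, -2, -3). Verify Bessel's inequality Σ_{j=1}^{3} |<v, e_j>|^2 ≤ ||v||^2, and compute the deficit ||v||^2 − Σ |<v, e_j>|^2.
Σ |<v, e_j>|^2 = 285/31; ||v||^2 = 31; deficit = 676/31

Write each e_j = u_j / sqrt(<u_j, u_j>) where u_j is the displayed integer vector. Then <v, e_j> = <v, u_j> / sqrt(<u_j, u_j>), so |<v, e_j>|^2 = <v, u_j>^2 / <u_j, u_j>.
Coefficients: <v, e_1> = 7/sqrt(7), <v, e_2> = 14/sqrt(91), <v, e_3> = 4/sqrt(403).
Square and sum: Σ |<v, e_j>|^2 = 285/31.
Compute ||v||^2 = v·v = 31.
Deficit = 31 − 285/31 = 676/31 ≥ 0, confirming Bessel's inequality. (The deficit equals ||v − Σ <v,e_j> e_j||^2, the squared distance from v to span{e_j}.)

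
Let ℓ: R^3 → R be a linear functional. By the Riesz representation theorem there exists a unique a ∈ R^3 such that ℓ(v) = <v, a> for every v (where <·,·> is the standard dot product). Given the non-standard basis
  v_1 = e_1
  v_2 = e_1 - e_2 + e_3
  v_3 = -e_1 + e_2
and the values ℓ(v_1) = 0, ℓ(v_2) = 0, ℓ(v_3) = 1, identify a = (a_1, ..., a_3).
a = (0, 1, 1)

Write a = (a_1, ..., a_3) in the standard basis. For each basis vector v_i, ℓ(v_i) = <v_i, a> is a linear equation in the a_j's. Collect the n equations into a matrix system V a = ℓ, where row i of V is v_i (expressed in the standard basis). Since V is invertible (lower-triangular with 1s on the diagonal, up to permutation), solve by back-substitution:
  V =
[[1, 0, 0],
 [1, -1, 1],
 [-1, 1, 0]]
  V a = (0, 0, 1)
Solving gives a = (0, 1, 1).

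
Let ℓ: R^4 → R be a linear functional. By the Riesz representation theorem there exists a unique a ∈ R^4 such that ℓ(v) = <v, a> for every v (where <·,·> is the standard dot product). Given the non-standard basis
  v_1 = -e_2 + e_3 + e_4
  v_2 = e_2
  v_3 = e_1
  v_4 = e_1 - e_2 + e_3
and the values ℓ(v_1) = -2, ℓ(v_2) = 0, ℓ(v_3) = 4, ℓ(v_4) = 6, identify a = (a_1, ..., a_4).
a = (4, 0, 2, -4)

Write a = (a_1, ..., a_4) in the standard basis. For each basis vector v_i, ℓ(v_i) = <v_i, a> is a linear equation in the a_j's. Collect the n equations into a matrix system V a = ℓ, where row i of V is v_i (expressed in the standard basis). Since V is invertible (lower-triangular with 1s on the diagonal, up to permutation), solve by back-substitution:
  V =
[[0, -1, 1, 1],
 [0, 1, 0, 0],
 [1, 0, 0, 0],
 [1, -1, 1, 0]]
  V a = (-2, 0, 4, 6)
Solving gives a = (4, 0, 2, -4).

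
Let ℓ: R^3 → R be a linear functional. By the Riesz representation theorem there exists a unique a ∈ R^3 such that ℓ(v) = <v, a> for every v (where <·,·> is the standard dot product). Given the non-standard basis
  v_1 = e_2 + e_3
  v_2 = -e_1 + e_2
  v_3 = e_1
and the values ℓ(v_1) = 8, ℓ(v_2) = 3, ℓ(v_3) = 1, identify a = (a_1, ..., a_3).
a = (1, 4, 4)

Write a = (a_1, ..., a_3) in the standard basis. For each basis vector v_i, ℓ(v_i) = <v_i, a> is a linear equation in the a_j's. Collect the n equations into a matrix system V a = ℓ, where row i of V is v_i (expressed in the standard basis). Since V is invertible (lower-triangular with 1s on the diagonal, up to permutation), solve by back-substitution:
  V =
[[0, 1, 1],
 [-1, 1, 0],
 [1, 0, 0]]
  V a = (8, 3, 1)
Solving gives a = (1, 4, 4).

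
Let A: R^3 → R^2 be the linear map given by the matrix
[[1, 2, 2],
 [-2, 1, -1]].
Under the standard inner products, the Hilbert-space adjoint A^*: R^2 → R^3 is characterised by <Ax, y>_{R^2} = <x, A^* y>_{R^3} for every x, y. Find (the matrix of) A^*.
A^* = A^T =
[[1, -2],
 [2, 1],
 [2, -1]]

For real matrices with standard dot products, the defining identity <Ax, y> = <x, A^* y> gives (Ax)^T y = x^T (A^*) y, i.e. x^T A^T y = x^T (A^*) y. Since this holds for all x, y, we must have A^* = A^T. Therefore
A^* =
[[1, -2],
 [2, 1],
 [2, -1]].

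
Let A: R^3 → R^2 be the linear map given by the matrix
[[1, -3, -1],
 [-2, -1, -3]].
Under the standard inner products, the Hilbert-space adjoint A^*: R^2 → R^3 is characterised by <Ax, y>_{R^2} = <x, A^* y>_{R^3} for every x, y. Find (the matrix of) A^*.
A^* = A^T =
[[1, -2],
 [-3, -1],
 [-1, -3]]

For real matrices with standard dot products, the defining identity <Ax, y> = <x, A^* y> gives (Ax)^T y = x^T (A^*) y, i.e. x^T A^T y = x^T (A^*) y. Since this holds for all x, y, we must have A^* = A^T. Therefore
A^* =
[[1, -2],
 [-3, -1],
 [-1, -3]].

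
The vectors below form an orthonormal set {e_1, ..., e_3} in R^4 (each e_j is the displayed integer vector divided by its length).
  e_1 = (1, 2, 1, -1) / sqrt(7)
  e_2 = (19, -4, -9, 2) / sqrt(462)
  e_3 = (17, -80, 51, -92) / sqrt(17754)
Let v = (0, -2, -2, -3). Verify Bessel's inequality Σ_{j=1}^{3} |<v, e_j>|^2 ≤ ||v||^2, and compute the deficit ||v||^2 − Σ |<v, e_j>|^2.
Σ |<v, e_j>|^2 = 2269/269; ||v||^2 = 17; deficit = 2304/269

Write each e_j = u_j / sqrt(<u_j, u_j>) where u_j is the displayed integer vector. Then <v, e_j> = <v, u_j> / sqrt(<u_j, u_j>), so |<v, e_j>|^2 = <v, u_j>^2 / <u_j, u_j>.
Coefficients: <v, e_1> = -3/sqrt(7), <v, e_2> = 20/sqrt(462), <v, e_3> = 334/sqrt(17754).
Square and sum: Σ |<v, e_j>|^2 = 2269/269.
Compute ||v||^2 = v·v = 17.
Deficit = 17 − 2269/269 = 2304/269 ≥ 0, confirming Bessel's inequality. (The deficit equals ||v − Σ <v,e_j> e_j||^2, the squared distance from v to span{e_j}.)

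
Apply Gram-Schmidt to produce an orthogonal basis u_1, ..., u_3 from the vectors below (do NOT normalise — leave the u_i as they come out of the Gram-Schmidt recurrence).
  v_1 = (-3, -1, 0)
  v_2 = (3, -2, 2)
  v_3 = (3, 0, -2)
Orthogonal basis:
  u_1 = (-3, -1, 0)
  u_2 = (9/10, -27/10, 2)
  u_3 = (48/121, -144/121, -216/121)

Apply the Gram-Schmidt recurrence
  u_1 = v_1
  u_i = v_i − Σ_{j<i} ((v_i · u_j) / (u_j · u_j)) · u_j.

Step by step this gives:
  u_1 = (-3, -1, 0)
  u_2 = (9/10, -27/10, 2)
  u_3 = (48/121, -144/121, -216/121)

Orthogonality check:
  u_2 · u_1 = 0 (should be 0)
  u_3 · u_1 = 0 (should be 0)
  u_3 · u_2 = 0 (should be 0)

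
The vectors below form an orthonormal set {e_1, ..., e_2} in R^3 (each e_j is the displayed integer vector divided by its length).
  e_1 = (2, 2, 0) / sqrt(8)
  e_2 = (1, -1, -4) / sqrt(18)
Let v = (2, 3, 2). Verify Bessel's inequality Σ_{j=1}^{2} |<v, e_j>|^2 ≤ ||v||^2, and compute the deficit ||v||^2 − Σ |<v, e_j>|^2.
Σ |<v, e_j>|^2 = 17; ||v||^2 = 17; deficit = 0

Write each e_j = u_j / sqrt(<u_j, u_j>) where u_j is the displayed integer vector. Then <v, e_j> = <v, u_j> / sqrt(<u_j, u_j>), so |<v, e_j>|^2 = <v, u_j>^2 / <u_j, u_j>.
Coefficients: <v, e_1> = 10/sqrt(8), <v, e_2> = -9/sqrt(18).
Square and sum: Σ |<v, e_j>|^2 = 17.
Compute ||v||^2 = v·v = 17.
Deficit = 17 − 17 = 0 ≥ 0, confirming Bessel's inequality. (The deficit equals ||v − Σ <v,e_j> e_j||^2, the squared distance from v to span{e_j}.)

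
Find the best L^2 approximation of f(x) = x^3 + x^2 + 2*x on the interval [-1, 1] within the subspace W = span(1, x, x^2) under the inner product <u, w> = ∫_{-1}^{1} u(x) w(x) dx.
g(x) = x^2 + 13*x/5

The best approximation g ∈ W is the orthogonal projection of f onto W. Writing g = a_0 + a_1 x + a_2 x^2, the coefficients solve the normal equations G · a = b where
  G_{ij} = <φ_i, φ_j> and b_i = <f, φ_i>, with φ_0 = 1, φ_1 = x, φ_2 = x^2.
G =
  [2, 0, 2/3]
  [0, 2/3, 0]
  [2/3, 0, 2/5],
b = (2/3, 26/15, 2/5).
Solving gives a_0 = 0, a_1 = 13/5, a_2 = 1, so
  g(x) = x^2 + 13*x/5.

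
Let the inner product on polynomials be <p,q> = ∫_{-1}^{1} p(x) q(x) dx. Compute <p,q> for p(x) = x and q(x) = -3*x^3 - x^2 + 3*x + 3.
<p,q> = 4/5

Expand the product: p(x)·q(x) = -3*x^4 - x^3 + 3*x^2 + 3*x.
∫_{-1}^{1} of each monomial x^k gives [2/(k+1) if k even, 0 if k odd]. Integrating term-by-term (or equivalently evaluating the antiderivative F(x) = -3*x^5/5 - x^4/4 + x^3 + 3*x^2/2 at the endpoints):
  F(1) − F(−1) = 33/20 − (17/20) = 4/5.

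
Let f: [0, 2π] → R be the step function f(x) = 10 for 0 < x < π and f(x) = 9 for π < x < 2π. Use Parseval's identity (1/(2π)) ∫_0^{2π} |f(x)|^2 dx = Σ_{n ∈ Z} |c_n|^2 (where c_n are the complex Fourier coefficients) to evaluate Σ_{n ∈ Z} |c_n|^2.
Σ |c_n|^2 = 181/2

Parseval equates the L^2 energy of f (normalised by 1/(2π)) with the ℓ^2 sum of its Fourier coefficients: (1/(2π)) ∫_0^{2π} |f|^2 = Σ |c_n|^2.
Compute the left side: (1/(2π)) [∫_0^π 10^2 dx + ∫_π^{2π} 9^2 dx] = (1/(2π)) · (100π + 81π) = (100 + 81)/2 = 181/2.
So Σ_{n ∈ Z} |c_n|^2 = 181/2.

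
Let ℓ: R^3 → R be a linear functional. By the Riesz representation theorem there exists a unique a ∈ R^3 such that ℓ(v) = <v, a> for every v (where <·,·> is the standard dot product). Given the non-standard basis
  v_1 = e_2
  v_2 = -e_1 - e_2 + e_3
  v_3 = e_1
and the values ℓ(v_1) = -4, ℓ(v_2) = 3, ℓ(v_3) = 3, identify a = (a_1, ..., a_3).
a = (3, -4, 2)

Write a = (a_1, ..., a_3) in the standard basis. For each basis vector v_i, ℓ(v_i) = <v_i, a> is a linear equation in the a_j's. Collect the n equations into a matrix system V a = ℓ, where row i of V is v_i (expressed in the standard basis). Since V is invertible (lower-triangular with 1s on the diagonal, up to permutation), solve by back-substitution:
  V =
[[0, 1, 0],
 [-1, -1, 1],
 [1, 0, 0]]
  V a = (-4, 3, 3)
Solving gives a = (3, -4, 2).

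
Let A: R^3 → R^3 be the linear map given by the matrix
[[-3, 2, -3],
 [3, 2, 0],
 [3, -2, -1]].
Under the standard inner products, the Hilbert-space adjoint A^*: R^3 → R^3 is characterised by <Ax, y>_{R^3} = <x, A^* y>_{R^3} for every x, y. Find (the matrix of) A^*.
A^* = A^T =
[[-3, 3, 3],
 [2, 2, -2],
 [-3, 0, -1]]

For real matrices with standard dot products, the defining identity <Ax, y> = <x, A^* y> gives (Ax)^T y = x^T (A^*) y, i.e. x^T A^T y = x^T (A^*) y. Since this holds for all x, y, we must have A^* = A^T. Therefore
A^* =
[[-3, 3, 3],
 [2, 2, -2],
 [-3, 0, -1]].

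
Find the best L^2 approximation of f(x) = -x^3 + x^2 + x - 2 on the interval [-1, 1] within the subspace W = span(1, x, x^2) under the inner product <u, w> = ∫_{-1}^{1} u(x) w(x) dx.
g(x) = x^2 + 2*x/5 - 2

The best approximation g ∈ W is the orthogonal projection of f onto W. Writing g = a_0 + a_1 x + a_2 x^2, the coefficients solve the normal equations G · a = b where
  G_{ij} = <φ_i, φ_j> and b_i = <f, φ_i>, with φ_0 = 1, φ_1 = x, φ_2 = x^2.
G =
  [2, 0, 2/3]
  [0, 2/3, 0]
  [2/3, 0, 2/5],
b = (-10/3, 4/15, -14/15).
Solving gives a_0 = -2, a_1 = 2/5, a_2 = 1, so
  g(x) = x^2 + 2*x/5 - 2.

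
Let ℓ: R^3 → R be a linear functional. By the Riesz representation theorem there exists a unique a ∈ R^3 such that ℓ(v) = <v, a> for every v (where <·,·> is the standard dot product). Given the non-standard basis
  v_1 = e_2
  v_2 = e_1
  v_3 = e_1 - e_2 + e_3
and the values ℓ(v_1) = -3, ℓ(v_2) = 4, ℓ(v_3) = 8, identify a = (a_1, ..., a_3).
a = (4, -3, 1)

Write a = (a_1, ..., a_3) in the standard basis. For each basis vector v_i, ℓ(v_i) = <v_i, a> is a linear equation in the a_j's. Collect the n equations into a matrix system V a = ℓ, where row i of V is v_i (expressed in the standard basis). Since V is invertible (lower-triangular with 1s on the diagonal, up to permutation), solve by back-substitution:
  V =
[[0, 1, 0],
 [1, 0, 0],
 [1, -1, 1]]
  V a = (-3, 4, 8)
Solving gives a = (4, -3, 1).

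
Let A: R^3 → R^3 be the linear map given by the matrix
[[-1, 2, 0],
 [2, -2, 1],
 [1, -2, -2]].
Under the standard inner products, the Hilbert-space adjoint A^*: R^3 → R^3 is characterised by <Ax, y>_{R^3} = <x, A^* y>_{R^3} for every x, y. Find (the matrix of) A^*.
A^* = A^T =
[[-1, 2, 1],
 [2, -2, -2],
 [0, 1, -2]]

For real matrices with standard dot products, the defining identity <Ax, y> = <x, A^* y> gives (Ax)^T y = x^T (A^*) y, i.e. x^T A^T y = x^T (A^*) y. Since this holds for all x, y, we must have A^* = A^T. Therefore
A^* =
[[-1, 2, 1],
 [2, -2, -2],
 [0, 1, -2]].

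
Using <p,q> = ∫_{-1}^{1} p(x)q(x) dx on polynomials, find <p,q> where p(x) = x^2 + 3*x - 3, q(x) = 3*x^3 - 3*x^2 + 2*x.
<p,q> = 62/5

Expand the product: p(x)·q(x) = 3*x^5 + 6*x^4 - 16*x^3 + 15*x^2 - 6*x.
∫_{-1}^{1} of each monomial x^k gives [2/(k+1) if k even, 0 if k odd]. Integrating term-by-term (or equivalently evaluating the antiderivative F(x) = x^6/2 + 6*x^5/5 - 4*x^4 + 5*x^3 - 3*x^2 at the endpoints):
  F(1) − F(−1) = -3/10 − (-127/10) = 62/5.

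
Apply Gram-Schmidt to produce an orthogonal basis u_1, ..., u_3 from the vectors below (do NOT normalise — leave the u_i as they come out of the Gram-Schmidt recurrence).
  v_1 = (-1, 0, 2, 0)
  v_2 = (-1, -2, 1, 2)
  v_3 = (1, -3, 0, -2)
Orthogonal basis:
  u_1 = (-1, 0, 2, 0)
  u_2 = (-2/5, -2, -1/5, 2)
  u_3 = (36/41, -107/41, 18/41, -98/41)

Apply the Gram-Schmidt recurrence
  u_1 = v_1
  u_i = v_i − Σ_{j<i} ((v_i · u_j) / (u_j · u_j)) · u_j.

Step by step this gives:
  u_1 = (-1, 0, 2, 0)
  u_2 = (-2/5, -2, -1/5, 2)
  u_3 = (36/41, -107/41, 18/41, -98/41)

Orthogonality check:
  u_2 · u_1 = 0 (should be 0)
  u_3 · u_1 = 0 (should be 0)
  u_3 · u_2 = 0 (should be 0)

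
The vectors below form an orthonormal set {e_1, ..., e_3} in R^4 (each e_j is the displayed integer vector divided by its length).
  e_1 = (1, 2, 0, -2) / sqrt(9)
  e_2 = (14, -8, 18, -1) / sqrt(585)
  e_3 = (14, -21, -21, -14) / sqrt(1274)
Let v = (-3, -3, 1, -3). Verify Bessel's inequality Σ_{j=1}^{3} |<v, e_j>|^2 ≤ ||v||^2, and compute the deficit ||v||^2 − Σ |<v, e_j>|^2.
Σ |<v, e_j>|^2 = 12/5; ||v||^2 = 28; deficit = 128/5

Write each e_j = u_j / sqrt(<u_j, u_j>) where u_j is the displayed integer vector. Then <v, e_j> = <v, u_j> / sqrt(<u_j, u_j>), so |<v, e_j>|^2 = <v, u_j>^2 / <u_j, u_j>.
Coefficients: <v, e_1> = -3/sqrt(9), <v, e_2> = 3/sqrt(585), <v, e_3> = 42/sqrt(1274).
Square and sum: Σ |<v, e_j>|^2 = 12/5.
Compute ||v||^2 = v·v = 28.
Deficit = 28 − 12/5 = 128/5 ≥ 0, confirming Bessel's inequality. (The deficit equals ||v − Σ <v,e_j> e_j||^2, the squared distance from v to span{e_j}.)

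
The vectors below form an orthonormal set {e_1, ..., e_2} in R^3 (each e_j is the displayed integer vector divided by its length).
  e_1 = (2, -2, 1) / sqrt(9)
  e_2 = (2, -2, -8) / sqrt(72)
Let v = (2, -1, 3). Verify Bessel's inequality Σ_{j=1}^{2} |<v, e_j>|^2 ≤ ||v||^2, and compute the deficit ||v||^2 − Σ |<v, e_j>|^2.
Σ |<v, e_j>|^2 = 27/2; ||v||^2 = 14; deficit = 1/2

Write each e_j = u_j / sqrt(<u_j, u_j>) where u_j is the displayed integer vector. Then <v, e_j> = <v, u_j> / sqrt(<u_j, u_j>), so |<v, e_j>|^2 = <v, u_j>^2 / <u_j, u_j>.
Coefficients: <v, e_1> = 9/sqrt(9), <v, e_2> = -18/sqrt(72).
Square and sum: Σ |<v, e_j>|^2 = 27/2.
Compute ||v||^2 = v·v = 14.
Deficit = 14 − 27/2 = 1/2 ≥ 0, confirming Bessel's inequality. (The deficit equals ||v − Σ <v,e_j> e_j||^2, the squared distance from v to span{e_j}.)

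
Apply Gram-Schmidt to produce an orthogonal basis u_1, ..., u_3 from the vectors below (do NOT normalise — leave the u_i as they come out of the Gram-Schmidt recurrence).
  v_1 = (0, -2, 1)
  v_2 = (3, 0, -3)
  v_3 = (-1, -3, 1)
Orthogonal basis:
  u_1 = (0, -2, 1)
  u_2 = (3, -6/5, -12/5)
  u_3 = (-2/3, -1/3, -2/3)

Apply the Gram-Schmidt recurrence
  u_1 = v_1
  u_i = v_i − Σ_{j<i} ((v_i · u_j) / (u_j · u_j)) · u_j.

Step by step this gives:
  u_1 = (0, -2, 1)
  u_2 = (3, -6/5, -12/5)
  u_3 = (-2/3, -1/3, -2/3)

Orthogonality check:
  u_2 · u_1 = 0 (should be 0)
  u_3 · u_1 = 0 (should be 0)
  u_3 · u_2 = 0 (should be 0)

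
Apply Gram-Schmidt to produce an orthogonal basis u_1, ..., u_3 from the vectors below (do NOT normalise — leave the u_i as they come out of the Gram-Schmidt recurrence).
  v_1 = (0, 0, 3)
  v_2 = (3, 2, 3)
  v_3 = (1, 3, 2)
Orthogonal basis:
  u_1 = (0, 0, 3)
  u_2 = (3, 2, 0)
  u_3 = (-14/13, 21/13, 0)

Apply the Gram-Schmidt recurrence
  u_1 = v_1
  u_i = v_i − Σ_{j<i} ((v_i · u_j) / (u_j · u_j)) · u_j.

Step by step this gives:
  u_1 = (0, 0, 3)
  u_2 = (3, 2, 0)
  u_3 = (-14/13, 21/13, 0)

Orthogonality check:
  u_2 · u_1 = 0 (should be 0)
  u_3 · u_1 = 0 (should be 0)
  u_3 · u_2 = 0 (should be 0)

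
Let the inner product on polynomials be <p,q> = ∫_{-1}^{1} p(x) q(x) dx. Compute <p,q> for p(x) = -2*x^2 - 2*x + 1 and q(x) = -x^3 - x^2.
<p,q> = 14/15

Expand the product: p(x)·q(x) = 2*x^5 + 4*x^4 + x^3 - x^2.
∫_{-1}^{1} of each monomial x^k gives [2/(k+1) if k even, 0 if k odd]. Integrating term-by-term (or equivalently evaluating the antiderivative F(x) = x^6/3 + 4*x^5/5 + x^4/4 - x^3/3 at the endpoints):
  F(1) − F(−1) = 21/20 − (7/60) = 14/15.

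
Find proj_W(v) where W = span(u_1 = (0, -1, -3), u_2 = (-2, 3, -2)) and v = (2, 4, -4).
proj_W(v) = (-272/161, 320/161, -536/161)

Set up U = [u_1 | ... | u_2] ∈ R^(3×2). The projector onto W = col(U) is P = U (U^T U)^(-1) U^T.
Compute U^T U =
  [10, 3]
  [3, 17],
and U^T v = (8, 16).
Solve U^T U · c = U^T v for the coefficients: c = (88/161, 136/161). The projection is proj_W(v) = U c.
Check: (v - proj_W(v)) · u_1 = 0  (should be 0).
Check: (v - proj_W(v)) · u_2 = 0  (should be 0).
Result: proj_W(v) = (-272/161, 320/161, -536/161).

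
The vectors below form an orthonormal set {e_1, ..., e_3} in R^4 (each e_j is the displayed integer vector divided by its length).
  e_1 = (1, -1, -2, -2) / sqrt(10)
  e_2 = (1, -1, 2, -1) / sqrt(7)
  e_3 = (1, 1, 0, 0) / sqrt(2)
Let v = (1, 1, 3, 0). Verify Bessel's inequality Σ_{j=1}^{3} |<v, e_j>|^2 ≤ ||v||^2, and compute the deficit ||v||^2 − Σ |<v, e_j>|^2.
Σ |<v, e_j>|^2 = 376/35; ||v||^2 = 11; deficit = 9/35

Write each e_j = u_j / sqrt(<u_j, u_j>) where u_j is the displayed integer vector. Then <v, e_j> = <v, u_j> / sqrt(<u_j, u_j>), so |<v, e_j>|^2 = <v, u_j>^2 / <u_j, u_j>.
Coefficients: <v, e_1> = -6/sqrt(10), <v, e_2> = 6/sqrt(7), <v, e_3> = 2/sqrt(2).
Square and sum: Σ |<v, e_j>|^2 = 376/35.
Compute ||v||^2 = v·v = 11.
Deficit = 11 − 376/35 = 9/35 ≥ 0, confirming Bessel's inequality. (The deficit equals ||v − Σ <v,e_j> e_j||^2, the squared distance from v to span{e_j}.)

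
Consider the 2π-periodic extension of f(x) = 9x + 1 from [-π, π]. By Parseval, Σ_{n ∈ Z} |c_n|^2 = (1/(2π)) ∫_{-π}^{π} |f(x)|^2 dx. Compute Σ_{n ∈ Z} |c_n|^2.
Σ |c_n|^2 = 27π^2 + 1

Expand and integrate term by term over [-π, π]:
  ∫ (9x)^2 dx = 81·(2π^3/3); ∫ 2·9·(1)·x dx = 0 (odd integrand); ∫ 1^2 dx = 1·2π.
So (1/(2π)) ∫_{-π}^{π} (9x + 1)^2 dx = 81π^2/3 + 1 = 27π^2 + 1.
Parseval ⇒ Σ |c_n|^2 = 27π^2 + 1.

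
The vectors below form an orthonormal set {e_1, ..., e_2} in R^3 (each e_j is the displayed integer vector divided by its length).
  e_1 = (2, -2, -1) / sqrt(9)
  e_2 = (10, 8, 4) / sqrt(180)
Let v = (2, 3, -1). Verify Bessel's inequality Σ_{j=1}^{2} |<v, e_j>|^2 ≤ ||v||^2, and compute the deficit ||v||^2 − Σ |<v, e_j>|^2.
Σ |<v, e_j>|^2 = 9; ||v||^2 = 14; deficit = 5

Write each e_j = u_j / sqrt(<u_j, u_j>) where u_j is the displayed integer vector. Then <v, e_j> = <v, u_j> / sqrt(<u_j, u_j>), so |<v, e_j>|^2 = <v, u_j>^2 / <u_j, u_j>.
Coefficients: <v, e_1> = -1/sqrt(9), <v, e_2> = 40/sqrt(180).
Square and sum: Σ |<v, e_j>|^2 = 9.
Compute ||v||^2 = v·v = 14.
Deficit = 14 − 9 = 5 ≥ 0, confirming Bessel's inequality. (The deficit equals ||v − Σ <v,e_j> e_j||^2, the squared distance from v to span{e_j}.)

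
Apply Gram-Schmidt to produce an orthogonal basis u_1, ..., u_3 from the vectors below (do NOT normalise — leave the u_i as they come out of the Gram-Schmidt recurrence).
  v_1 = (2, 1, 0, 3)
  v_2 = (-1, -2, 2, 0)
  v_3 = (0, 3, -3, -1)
Orthogonal basis:
  u_1 = (2, 1, 0, 3)
  u_2 = (-3/7, -12/7, 2, 6/7)
  u_3 = (-36/55, 21/55, 3/55, 17/55)

Apply the Gram-Schmidt recurrence
  u_1 = v_1
  u_i = v_i − Σ_{j<i} ((v_i · u_j) / (u_j · u_j)) · u_j.

Step by step this gives:
  u_1 = (2, 1, 0, 3)
  u_2 = (-3/7, -12/7, 2, 6/7)
  u_3 = (-36/55, 21/55, 3/55, 17/55)

Orthogonality check:
  u_2 · u_1 = 0 (should be 0)
  u_3 · u_1 = 0 (should be 0)
  u_3 · u_2 = 0 (should be 0)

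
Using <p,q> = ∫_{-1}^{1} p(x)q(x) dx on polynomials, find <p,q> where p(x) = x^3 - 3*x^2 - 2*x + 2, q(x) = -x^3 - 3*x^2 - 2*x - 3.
<p,q> = -422/105

Expand the product: p(x)·q(x) = -x^6 + 9*x^4 + 7*x^3 + 7*x^2 + 2*x - 6.
∫_{-1}^{1} of each monomial x^k gives [2/(k+1) if k even, 0 if k odd]. Integrating term-by-term (or equivalently evaluating the antiderivative F(x) = -x^7/7 + 9*x^5/5 + 7*x^4/4 + 7*x^3/3 + x^2 - 6*x at the endpoints):
  F(1) − F(−1) = 311/420 − (1999/420) = -422/105.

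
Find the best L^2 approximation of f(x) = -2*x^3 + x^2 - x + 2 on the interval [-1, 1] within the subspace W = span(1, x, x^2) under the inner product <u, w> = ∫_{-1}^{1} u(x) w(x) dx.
g(x) = x^2 - 11*x/5 + 2

The best approximation g ∈ W is the orthogonal projection of f onto W. Writing g = a_0 + a_1 x + a_2 x^2, the coefficients solve the normal equations G · a = b where
  G_{ij} = <φ_i, φ_j> and b_i = <f, φ_i>, with φ_0 = 1, φ_1 = x, φ_2 = x^2.
G =
  [2, 0, 2/3]
  [0, 2/3, 0]
  [2/3, 0, 2/5],
b = (14/3, -22/15, 26/15).
Solving gives a_0 = 2, a_1 = -11/5, a_2 = 1, so
  g(x) = x^2 - 11*x/5 + 2.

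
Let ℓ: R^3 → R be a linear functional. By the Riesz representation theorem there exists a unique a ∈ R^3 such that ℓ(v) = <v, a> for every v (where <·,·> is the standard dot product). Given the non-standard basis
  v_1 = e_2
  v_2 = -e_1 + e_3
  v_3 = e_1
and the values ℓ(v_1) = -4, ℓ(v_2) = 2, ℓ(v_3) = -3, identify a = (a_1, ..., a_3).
a = (-3, -4, -1)

Write a = (a_1, ..., a_3) in the standard basis. For each basis vector v_i, ℓ(v_i) = <v_i, a> is a linear equation in the a_j's. Collect the n equations into a matrix system V a = ℓ, where row i of V is v_i (expressed in the standard basis). Since V is invertible (lower-triangular with 1s on the diagonal, up to permutation), solve by back-substitution:
  V =
[[0, 1, 0],
 [-1, 0, 1],
 [1, 0, 0]]
  V a = (-4, 2, -3)
Solving gives a = (-3, -4, -1).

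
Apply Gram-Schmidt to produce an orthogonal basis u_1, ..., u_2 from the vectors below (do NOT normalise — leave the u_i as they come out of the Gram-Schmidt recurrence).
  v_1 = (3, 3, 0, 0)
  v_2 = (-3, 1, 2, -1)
Orthogonal basis:
  u_1 = (3, 3, 0, 0)
  u_2 = (-2, 2, 2, -1)

Apply the Gram-Schmidt recurrence
  u_1 = v_1
  u_i = v_i − Σ_{j<i} ((v_i · u_j) / (u_j · u_j)) · u_j.

Step by step this gives:
  u_1 = (3, 3, 0, 0)
  u_2 = (-2, 2, 2, -1)

Orthogonality check:
  u_2 · u_1 = 0 (should be 0)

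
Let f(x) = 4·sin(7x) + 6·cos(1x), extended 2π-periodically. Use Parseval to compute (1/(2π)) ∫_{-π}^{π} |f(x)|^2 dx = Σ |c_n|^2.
Σ |c_n|^2 = 26

Expand |f|^2 and use orthogonality of {sin(nx), cos(mx)} on [-π, π]:
  ∫_{-π}^{π} sin(nx)^2 dx = π, ∫ cos(mx)^2 dx = π, and cross terms integrate to 0.
So ∫_{-π}^{π} f(x)^2 dx = 4^2 · π + 6^2 · π = (16 + 36)π.
Divide by 2π: (16 + 36)/2 = 26.
By Parseval, this equals Σ |c_n|^2.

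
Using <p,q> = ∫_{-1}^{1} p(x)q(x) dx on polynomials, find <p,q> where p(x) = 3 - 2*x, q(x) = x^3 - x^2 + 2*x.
<p,q> = -82/15

Expand the product: p(x)·q(x) = -2*x^4 + 5*x^3 - 7*x^2 + 6*x.
∫_{-1}^{1} of each monomial x^k gives [2/(k+1) if k even, 0 if k odd]. Integrating term-by-term (or equivalently evaluating the antiderivative F(x) = -2*x^5/5 + 5*x^4/4 - 7*x^3/3 + 3*x^2 at the endpoints):
  F(1) − F(−1) = 91/60 − (419/60) = -82/15.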